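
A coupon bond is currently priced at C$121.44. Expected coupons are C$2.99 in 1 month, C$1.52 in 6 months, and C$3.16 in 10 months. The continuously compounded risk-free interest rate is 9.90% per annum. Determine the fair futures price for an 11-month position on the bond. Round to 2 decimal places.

C$124.96

PV(coupons) I = 2.99·e^(−0.0990·1/12) + 1.52·e^(−0.0990·6/12) + 3.16·e^(−0.0990·10/12)
I = 2.9654 + 1.4466 + 2.9098 = 7.3218
F = (S − I)·e^(rT) = (121.44 − 7.3218) · e^(0.0990·11/12)
= 114.1182 · e^0.090750 = 114.1182 × 1.094995 = C$124.96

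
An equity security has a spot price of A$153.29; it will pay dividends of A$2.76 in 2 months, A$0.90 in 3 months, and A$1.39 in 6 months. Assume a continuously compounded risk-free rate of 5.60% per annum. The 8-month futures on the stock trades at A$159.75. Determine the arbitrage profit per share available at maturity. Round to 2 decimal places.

A$5.79 per share

PV(dividends) I = 2.76·e^(−0.0560·2/12) + 0.90·e^(−0.0560·3/12) + 1.39·e^(−0.0560·6/12) = 4.9735
Fair futures F* = (S − I)·e^(rT) = (153.29 − 4.9735)·e^0.037333 = 148.3165 × 1.038039 = 153.9583
Market A$159.75 > fair 153.9583: forward overpriced → cash-and-carry (borrow at r, buy the stock and collect the dividends, short the forward).
Profit at T = |F_mkt − F*| = |159.75 − 153.9583| = A$5.79 per share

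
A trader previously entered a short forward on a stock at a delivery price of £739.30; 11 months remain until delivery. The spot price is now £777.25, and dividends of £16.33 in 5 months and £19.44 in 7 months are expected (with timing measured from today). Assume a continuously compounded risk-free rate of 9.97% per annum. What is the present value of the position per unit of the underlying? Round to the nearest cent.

-£68.51

PV(remaining dividends) I = 16.33·e^(−0.0997·5/12) + 19.44·e^(−0.0997·7/12) = 34.0072
Current forward F = (S − I)·e^(rT) = (777.25 − 34.0072)·e^(0.0997·11/12) = 743.2428 × 1.095698 = 814.3696
Value (long) = (F − K)·e^(−rT) = (814.3696 − 739.30) × 0.912660 = 68.5130
Short position value = −(long value) = -£68.51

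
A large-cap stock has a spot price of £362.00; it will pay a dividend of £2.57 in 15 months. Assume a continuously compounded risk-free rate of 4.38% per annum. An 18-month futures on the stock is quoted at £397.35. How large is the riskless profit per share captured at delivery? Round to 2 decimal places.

£13.37 per share

PV(dividends) I = 2.57·e^(−0.0438·15/12) = 2.4331
Fair futures F* = (S − I)·e^(rT) = (362.00 − 2.4331)·e^0.065700 = 359.5669 × 1.067906 = 383.9836
Market £397.35 > fair 383.9836: forward overpriced → cash-and-carry (borrow at r, buy the stock and collect the dividends, short the forward).
Profit at T = |F_mkt − F*| = |397.35 − 383.9836| = £13.37 per share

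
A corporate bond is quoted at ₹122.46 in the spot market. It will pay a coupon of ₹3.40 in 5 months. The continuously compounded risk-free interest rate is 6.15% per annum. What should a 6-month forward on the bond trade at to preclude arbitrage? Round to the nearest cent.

PV(coupons) I = 3.40·e^(−0.0615·5/12)
I = 3.3140
F = (S − I)·e^(rT) = (122.46 − 3.3140) · e^(0.0615·6/12)
= 119.1460 · e^0.030750 = 119.1460 × 1.031228 = ₹122.87

₹122.87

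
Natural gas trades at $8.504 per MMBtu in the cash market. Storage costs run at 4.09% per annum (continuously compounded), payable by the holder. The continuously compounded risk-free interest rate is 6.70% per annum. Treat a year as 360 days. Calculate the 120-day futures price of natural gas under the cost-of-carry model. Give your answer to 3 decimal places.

$8.815 per MMBtu

Net carry = r + u − y = 0.0670 + 0.0409 − 0.0000 = 0.1079
F = S·e^((r+u−y)T) = 8.504 · e^(0.1079 × 120/360) = 8.504 · e^0.035967
= 8.504 × 1.036622 = $8.815 per MMBtu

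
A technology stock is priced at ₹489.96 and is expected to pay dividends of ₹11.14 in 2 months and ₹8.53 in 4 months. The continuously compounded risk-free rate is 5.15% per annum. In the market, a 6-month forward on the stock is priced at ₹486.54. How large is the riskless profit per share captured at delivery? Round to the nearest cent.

₹3.74 per share

PV(dividends) I = 11.14·e^(−0.0515·2/12) + 8.53·e^(−0.0515·4/12) = 19.4296
Fair forward F* = (S − I)·e^(rT) = (489.96 − 19.4296)·e^0.025750 = 470.5304 × 1.026084 = 482.8037
Market ₹486.54 > fair 482.8037: forward overpriced → cash-and-carry (borrow at r, buy the stock and collect the dividends, short the forward).
Profit at T = |F_mkt − F*| = |486.54 − 482.8037| = ₹3.74 per share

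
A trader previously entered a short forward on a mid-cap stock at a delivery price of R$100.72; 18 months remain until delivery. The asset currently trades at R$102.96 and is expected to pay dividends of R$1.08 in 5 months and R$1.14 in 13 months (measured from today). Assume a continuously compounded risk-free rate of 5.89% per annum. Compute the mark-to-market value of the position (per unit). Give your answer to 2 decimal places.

PV(remaining dividends) I = 1.08·e^(−0.0589·5/12) + 1.14·e^(−0.0589·13/12) = 2.1233
Current forward F = (S − I)·e^(rT) = (102.96 − 2.1233)·e^(0.0589·18/12) = 100.8367 × 1.092370 = 110.1510
Value (long) = (F − K)·e^(−rT) = (110.1510 − 100.72) × 0.915440 = 8.6335
Short position value = −(long value) = -R$8.63

-R$8.63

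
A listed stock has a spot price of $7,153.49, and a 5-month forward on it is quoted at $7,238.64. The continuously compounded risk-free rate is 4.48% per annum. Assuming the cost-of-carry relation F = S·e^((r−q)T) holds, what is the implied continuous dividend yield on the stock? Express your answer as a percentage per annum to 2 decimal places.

From F = S·e^((r−q)T): (r − q) = ln(F/S)/T
ln(7238.64/7153.49) = ln(1.011903) = 0.011833
(r − q) = 0.011833 / (5/12) = 0.028399
q = r − ln(F/S)/T = 0.0448 − 0.028399 = 0.016401
q = 1.64%

1.64%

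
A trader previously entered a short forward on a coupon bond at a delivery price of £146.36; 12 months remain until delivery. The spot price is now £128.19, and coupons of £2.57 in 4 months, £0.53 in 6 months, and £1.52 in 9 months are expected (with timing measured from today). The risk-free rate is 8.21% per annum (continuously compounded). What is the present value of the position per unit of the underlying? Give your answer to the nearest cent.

£11.07

PV(remaining coupons) I = 2.57·e^(−0.0821·4/12) + 0.53·e^(−0.0821·6/12) + 1.52·e^(−0.0821·9/12) = 4.4385
Current forward F = (S − I)·e^(rT) = (128.19 − 4.4385)·e^(0.0821·12/12) = 123.7515 × 1.085564 = 134.3402
Value (long) = (F − K)·e^(−rT) = (134.3402 − 146.36) × 0.921180 = -11.0724
Short position value = −(long value) = £11.07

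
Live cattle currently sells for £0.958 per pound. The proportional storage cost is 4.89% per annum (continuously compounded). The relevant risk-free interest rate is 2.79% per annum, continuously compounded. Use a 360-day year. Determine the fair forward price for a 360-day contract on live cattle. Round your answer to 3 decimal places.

Net carry = r + u − y = 0.0279 + 0.0489 − 0.0000 = 0.0768
F = S·e^((r+u−y)T) = 0.958 · e^(0.0768 × 360/360) = 0.958 · e^0.076800
= 0.958 × 1.079826 = £1.034 per pound

£1.034 per pound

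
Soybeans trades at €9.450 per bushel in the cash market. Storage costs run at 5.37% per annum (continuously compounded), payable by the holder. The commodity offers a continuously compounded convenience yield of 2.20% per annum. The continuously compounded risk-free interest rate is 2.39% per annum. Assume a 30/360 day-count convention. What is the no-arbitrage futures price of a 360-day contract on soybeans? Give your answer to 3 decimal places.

€9.990 per bushel

Net carry = r + u − y = 0.0239 + 0.0537 − 0.0220 = 0.0556
F = S·e^((r+u−y)T) = 9.450 · e^(0.0556 × 360/360) = 9.450 · e^0.055600
= 9.450 × 1.057175 = €9.990 per bushel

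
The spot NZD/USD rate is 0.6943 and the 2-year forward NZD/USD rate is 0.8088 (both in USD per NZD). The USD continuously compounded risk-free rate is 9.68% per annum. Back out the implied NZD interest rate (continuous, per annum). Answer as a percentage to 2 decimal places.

F = S·e^((r_USD − r_NZD)T) ⇒ r_NZD = r_USD − ln(F/S)/T
ln(0.8088/0.6943) = 0.152648; /(2) = 0.076324
r_NZD = 0.0968 − 0.076324 = 0.020476
r_NZD = 2.05%

2.05%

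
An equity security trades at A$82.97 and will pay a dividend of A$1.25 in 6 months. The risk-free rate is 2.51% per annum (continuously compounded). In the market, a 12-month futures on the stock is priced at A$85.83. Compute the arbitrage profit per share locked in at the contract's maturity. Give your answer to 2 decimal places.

A$2.02 per share

PV(dividends) I = 1.25·e^(−0.0251·6/12) = 1.2344
Fair futures F* = (S − I)·e^(rT) = (82.97 − 1.2344)·e^0.025100 = 81.7356 × 1.025418 = 83.8132
Market A$85.83 > fair 83.8132: forward overpriced → cash-and-carry (borrow at r, buy the stock and collect the dividends, short the forward).
Profit at T = |F_mkt − F*| = |85.83 − 83.8132| = A$2.02 per share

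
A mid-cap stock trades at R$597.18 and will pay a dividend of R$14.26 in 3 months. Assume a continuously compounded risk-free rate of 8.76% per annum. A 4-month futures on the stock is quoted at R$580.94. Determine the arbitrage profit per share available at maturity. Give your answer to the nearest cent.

R$19.57 per share

PV(dividends) I = 14.26·e^(−0.0876·3/12) = 13.9511
Fair futures F* = (S − I)·e^(rT) = (597.18 − 13.9511)·e^0.029200 = 583.2289 × 1.029630 = 600.5100
Market R$580.94 < fair 600.5100: forward underpriced → reverse cash-and-carry (short the stock, invest proceeds at r, pay the dividends, go long the forward).
Profit at T = |F_mkt − F*| = |580.94 − 600.5100| = R$19.57 per share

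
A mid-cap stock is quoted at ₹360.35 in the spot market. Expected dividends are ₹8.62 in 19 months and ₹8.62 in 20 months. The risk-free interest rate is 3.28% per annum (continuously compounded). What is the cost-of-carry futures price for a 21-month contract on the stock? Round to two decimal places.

PV(dividends) I = 8.62·e^(−0.0328·19/12) + 8.62·e^(−0.0328·20/12)
I = 8.1838 + 8.1614 = 16.3452
F = (S − I)·e^(rT) = (360.35 − 16.3452) · e^(0.0328·21/12)
= 344.0048 · e^0.057400 = 344.0048 × 1.059079 = ₹364.33

₹364.33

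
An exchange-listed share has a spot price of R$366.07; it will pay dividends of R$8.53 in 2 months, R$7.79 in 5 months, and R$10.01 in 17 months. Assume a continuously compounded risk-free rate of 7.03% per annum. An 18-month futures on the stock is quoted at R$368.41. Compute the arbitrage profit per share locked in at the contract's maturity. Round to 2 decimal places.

PV(dividends) I = 8.53·e^(−0.0703·2/12) + 7.79·e^(−0.0703·5/12) + 10.01·e^(−0.0703·17/12) = 25.0569
Fair futures F* = (S − I)·e^(rT) = (366.07 − 25.0569)·e^0.105450 = 341.0131 × 1.111211 = 378.9375
Market R$368.41 < fair 378.9375: forward underpriced → reverse cash-and-carry (short the stock, invest proceeds at r, pay the dividends, go long the forward).
Profit at T = |F_mkt − F*| = |368.41 − 378.9375| = R$10.53 per share

R$10.53 per share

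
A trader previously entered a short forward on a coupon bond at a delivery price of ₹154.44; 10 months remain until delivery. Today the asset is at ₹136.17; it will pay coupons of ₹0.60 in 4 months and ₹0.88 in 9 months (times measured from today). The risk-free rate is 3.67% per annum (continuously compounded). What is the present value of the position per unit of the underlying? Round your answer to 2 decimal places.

PV(remaining coupons) I = 0.60·e^(−0.0367·4/12) + 0.88·e^(−0.0367·9/12) = 1.4488
Current forward F = (S − I)·e^(rT) = (136.17 − 1.4488)·e^(0.0367·10/12) = 134.7212 × 1.031056 = 138.9051
Value (long) = (F − K)·e^(−rT) = (138.9051 − 154.44) × 0.969880 = -15.0670
Short position value = −(long value) = ₹15.07

₹15.07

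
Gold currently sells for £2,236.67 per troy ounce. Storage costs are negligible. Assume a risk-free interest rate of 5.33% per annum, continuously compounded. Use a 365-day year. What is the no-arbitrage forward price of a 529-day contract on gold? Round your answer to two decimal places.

F = S·e^(rT) = 2236.67 · e^(0.0533 × 529/365) = 2236.67 · e^0.07724849
= 2236.67 × 1.08031049 = £2,416.30 per troy ounce

£2,416.30 per troy ounce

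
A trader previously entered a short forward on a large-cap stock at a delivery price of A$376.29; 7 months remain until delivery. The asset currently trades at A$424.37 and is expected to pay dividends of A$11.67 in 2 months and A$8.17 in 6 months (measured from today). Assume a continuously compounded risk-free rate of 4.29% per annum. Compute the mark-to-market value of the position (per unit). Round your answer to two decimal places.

-A$37.80

PV(remaining dividends) I = 11.67·e^(−0.0429·2/12) + 8.17·e^(−0.0429·6/12) = 19.5835
Current forward F = (S − I)·e^(rT) = (424.37 − 19.5835)·e^(0.0429·7/12) = 404.7865 × 1.025341 = 415.0442
Value (long) = (F − K)·e^(−rT) = (415.0442 − 376.29) × 0.975286 = 37.7964
Short position value = −(long value) = -A$37.80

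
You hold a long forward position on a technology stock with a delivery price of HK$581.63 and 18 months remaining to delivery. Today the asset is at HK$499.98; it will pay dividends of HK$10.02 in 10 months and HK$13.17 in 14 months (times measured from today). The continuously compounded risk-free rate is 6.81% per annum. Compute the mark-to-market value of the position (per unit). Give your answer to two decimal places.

-HK$46.80

PV(remaining dividends) I = 10.02·e^(−0.0681·10/12) + 13.17·e^(−0.0681·14/12) = 21.6313
Current forward F = (S − I)·e^(rT) = (499.98 − 21.6313)·e^(0.0681·18/12) = 478.3487 × 1.107550 = 529.7951
Value (long) = (F − K)·e^(−rT) = (529.7951 − 581.63) × 0.902894 = -46.8014
Value = -HK$46.80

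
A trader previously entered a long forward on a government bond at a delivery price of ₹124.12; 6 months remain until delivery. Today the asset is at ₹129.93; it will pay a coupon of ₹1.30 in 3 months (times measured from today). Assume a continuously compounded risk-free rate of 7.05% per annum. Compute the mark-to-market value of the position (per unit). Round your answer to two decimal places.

₹8.83

PV(remaining coupons) I = 1.30·e^(−0.0705·3/12) = 1.2773
Current forward F = (S − I)·e^(rT) = (129.93 − 1.2773)·e^(0.0705·6/12) = 128.6527 × 1.035879 = 133.2686
Value (long) = (F − K)·e^(−rT) = (133.2686 − 124.12) × 0.965364 = 8.8317
Value = ₹8.83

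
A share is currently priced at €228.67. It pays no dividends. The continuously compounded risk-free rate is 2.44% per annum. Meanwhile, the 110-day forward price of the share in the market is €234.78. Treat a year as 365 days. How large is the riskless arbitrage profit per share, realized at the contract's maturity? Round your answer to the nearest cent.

€4.42 per share

Fair forward: F* = S·e^(carry·T), with carry = r = 0.0244
F* = 228.67 · e^(0.0244 × 110/365) = 228.67 · e^0.007353 = 228.67 × 1.007380 = €230.3576
Market €234.78 > fair €230.3576: forward overpriced → cash-and-carry (buy spot, short the forward).
At maturity, profit = |F_mkt − F*| = |234.78 − 230.3576| = €4.42 per share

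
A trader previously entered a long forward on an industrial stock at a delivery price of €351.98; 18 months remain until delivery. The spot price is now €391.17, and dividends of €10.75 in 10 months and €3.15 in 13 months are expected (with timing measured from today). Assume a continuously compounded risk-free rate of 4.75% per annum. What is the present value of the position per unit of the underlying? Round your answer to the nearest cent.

PV(remaining dividends) I = 10.75·e^(−0.0475·10/12) + 3.15·e^(−0.0475·13/12) = 13.3248
Current forward F = (S − I)·e^(rT) = (391.17 − 13.3248)·e^(0.0475·18/12) = 377.8452 × 1.073850 = 405.7491
Value (long) = (F − K)·e^(−rT) = (405.7491 − 351.98) × 0.931229 = 50.0713
Value = €50.07

€50.07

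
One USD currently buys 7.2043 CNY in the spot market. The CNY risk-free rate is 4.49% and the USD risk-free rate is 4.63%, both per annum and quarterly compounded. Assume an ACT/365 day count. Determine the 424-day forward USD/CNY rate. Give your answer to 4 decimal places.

7.1927

By covered interest parity, F = S · (1+r_CNY/4)^(4T) / (1+r_USD/4)^(4T)
= 7.2043 × 1.053236 / 1.054931 = 7.2043 × 0.998393
F = 7.1927 CNY per USD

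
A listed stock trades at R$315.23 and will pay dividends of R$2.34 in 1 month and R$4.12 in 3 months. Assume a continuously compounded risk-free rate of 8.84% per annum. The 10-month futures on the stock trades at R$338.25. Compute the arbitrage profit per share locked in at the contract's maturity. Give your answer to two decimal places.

PV(dividends) I = 2.34·e^(−0.0884·1/12) + 4.12·e^(−0.0884·3/12) = 6.3528
Fair futures F* = (S − I)·e^(rT) = (315.23 − 6.3528)·e^0.073667 = 308.8772 × 1.076448 = 332.4902
Market R$338.25 > fair 332.4902: forward overpriced → cash-and-carry (borrow at r, buy the stock and collect the dividends, short the forward).
Profit at T = |F_mkt − F*| = |338.25 − 332.4902| = R$5.76 per share

R$5.76 per share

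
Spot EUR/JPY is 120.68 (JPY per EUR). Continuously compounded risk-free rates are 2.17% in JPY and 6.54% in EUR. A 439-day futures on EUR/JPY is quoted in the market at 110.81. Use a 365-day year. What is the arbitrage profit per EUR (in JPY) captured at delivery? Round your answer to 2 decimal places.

Fair futures: F* = S·e^(carry·T), with carry = (r_JPY − r_EUR) = 0.0217 − 0.0654 = -0.0437
F* = 120.68 · e^(-0.0437 × 439/365) = 120.68 · e^-0.052560 = 120.68 × 0.948797 = 114.5008
Market 110.81 < fair 114.5008: forward underpriced → reverse cash-and-carry (short spot, go long the forward).
At maturity, profit = |F_mkt − F*| = |110.81 − 114.5008| = 3.69 per EUR (in JPY)

3.69 per EUR (in JPY)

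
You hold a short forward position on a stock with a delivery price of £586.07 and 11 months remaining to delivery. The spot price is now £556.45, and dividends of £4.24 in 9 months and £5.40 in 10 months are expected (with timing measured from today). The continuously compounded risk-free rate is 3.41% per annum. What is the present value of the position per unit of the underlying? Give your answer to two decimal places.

£20.97

PV(remaining dividends) I = 4.24·e^(−0.0341·9/12) + 5.40·e^(−0.0341·10/12) = 9.3816
Current forward F = (S − I)·e^(rT) = (556.45 − 9.3816)·e^(0.0341·11/12) = 547.0684 × 1.031752 = 564.4389
Value (long) = (F − K)·e^(−rT) = (564.4389 − 586.07) × 0.969225 = -20.9654
Short position value = −(long value) = £20.97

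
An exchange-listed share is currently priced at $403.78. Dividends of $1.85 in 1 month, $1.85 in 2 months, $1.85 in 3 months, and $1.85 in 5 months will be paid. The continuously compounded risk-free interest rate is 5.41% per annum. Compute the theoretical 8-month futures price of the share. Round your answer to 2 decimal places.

PV(dividends) I = 1.85·e^(−0.0541·1/12) + 1.85·e^(−0.0541·2/12) + 1.85·e^(−0.0541·3/12) + 1.85·e^(−0.0541·5/12)
I = 1.8417 + 1.8334 + 1.8251 + 1.8088 = 7.3090
F = (S − I)·e^(rT) = (403.78 − 7.3090) · e^(0.0541·8/12)
= 396.4710 · e^0.036067 = 396.4710 × 1.036725 = $411.03

$411.03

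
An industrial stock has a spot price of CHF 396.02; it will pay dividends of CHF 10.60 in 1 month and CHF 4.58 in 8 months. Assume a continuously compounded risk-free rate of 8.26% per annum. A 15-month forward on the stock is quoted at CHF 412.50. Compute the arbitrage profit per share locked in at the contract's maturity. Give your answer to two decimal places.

PV(dividends) I = 10.60·e^(−0.0826·1/12) + 4.58·e^(−0.0826·8/12) = 14.8619
Fair forward F* = (S − I)·e^(rT) = (396.02 − 14.8619)·e^0.103250 = 381.1581 × 1.108769 = 422.6163
Market CHF 412.50 < fair 422.6163: forward underpriced → reverse cash-and-carry (short the stock, invest proceeds at r, pay the dividends, go long the forward).
Profit at T = |F_mkt − F*| = |412.50 − 422.6163| = CHF 10.12 per share

CHF 10.12 per share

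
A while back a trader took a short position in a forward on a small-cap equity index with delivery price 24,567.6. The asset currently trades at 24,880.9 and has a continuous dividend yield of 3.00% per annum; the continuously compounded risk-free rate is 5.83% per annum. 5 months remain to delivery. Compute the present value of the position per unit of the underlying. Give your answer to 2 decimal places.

Current fair forward for the remaining 5 months: F = S·e^((r − q)·T), (r − q) = 0.0583 − 0.0300 = 0.0283
F = 24880.9 · e^(0.0283 × 5/12) = 24880.9 × 1.01186146 = 25176.0238
Value of long forward = (F − K)·e^(−rT) = (25176.0238 − 24567.6) · e^(−0.0583·5/12)
= 608.4238 × 0.97600100 = 593.82
Short position value = −(long value) = -593.82

-593.82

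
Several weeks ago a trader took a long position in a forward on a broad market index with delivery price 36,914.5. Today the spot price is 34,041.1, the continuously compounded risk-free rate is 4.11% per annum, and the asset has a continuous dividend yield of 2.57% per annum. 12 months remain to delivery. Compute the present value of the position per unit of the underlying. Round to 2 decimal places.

-2250.68

Current fair forward for the remaining 12 months: F = S·e^((r − q)·T), (r − q) = 0.0411 − 0.0257 = 0.0154
F = 34041.1 · e^(0.0154 × 12/12) = 34041.1 × 1.01551919 = 34569.3903
Value of long forward = (F − K)·e^(−rT) = (34569.3903 − 36914.5) · e^(−0.0411·12/12)
= -2345.1097 × 0.95973315 = -2250.68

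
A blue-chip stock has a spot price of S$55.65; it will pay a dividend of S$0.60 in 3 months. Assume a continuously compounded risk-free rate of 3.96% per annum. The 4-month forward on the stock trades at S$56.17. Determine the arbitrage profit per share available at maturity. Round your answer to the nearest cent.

S$0.38 per share

PV(dividends) I = 0.60·e^(−0.0396·3/12) = 0.5941
Fair forward F* = (S − I)·e^(rT) = (55.65 − 0.5941)·e^0.013200 = 55.0559 × 1.013288 = 55.7875
Market S$56.17 > fair 55.7875: forward overpriced → cash-and-carry (borrow at r, buy the stock and collect the dividends, short the forward).
Profit at T = |F_mkt − F*| = |56.17 − 55.7875| = S$0.38 per share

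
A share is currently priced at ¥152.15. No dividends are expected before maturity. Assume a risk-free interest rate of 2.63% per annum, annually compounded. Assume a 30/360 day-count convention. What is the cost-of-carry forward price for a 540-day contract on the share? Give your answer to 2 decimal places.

F = S · (1+r)^T
= 152.15 × 1.039708
F = ¥158.19

¥158.19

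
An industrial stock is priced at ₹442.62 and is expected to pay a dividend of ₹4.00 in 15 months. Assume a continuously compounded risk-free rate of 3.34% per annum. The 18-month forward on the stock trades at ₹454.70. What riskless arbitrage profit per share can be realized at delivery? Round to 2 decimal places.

₹6.63 per share

PV(dividends) I = 4.00·e^(−0.0334·15/12) = 3.8364
Fair forward F* = (S − I)·e^(rT) = (442.62 − 3.8364)·e^0.050100 = 438.7836 × 1.051376 = 461.3265
Market ₹454.70 < fair 461.3265: forward underpriced → reverse cash-and-carry (short the stock, invest proceeds at r, pay the dividends, go long the forward).
Profit at T = |F_mkt − F*| = |454.70 − 461.3265| = ₹6.63 per share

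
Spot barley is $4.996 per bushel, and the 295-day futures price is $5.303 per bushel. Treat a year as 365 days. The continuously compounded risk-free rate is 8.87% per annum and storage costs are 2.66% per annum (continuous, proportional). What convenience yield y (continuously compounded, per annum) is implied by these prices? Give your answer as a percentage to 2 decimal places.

4.15%

F = S·e^((r+u−y)T) ⇒ (r+u−y) = ln(F/S)/T
ln(5.303/4.996) = 0.059635; /T ⇒ 0.073786
y = r + u − ln(F/S)/T = 0.0887 + 0.0266 − 0.073786 = 0.041514
y = 4.15%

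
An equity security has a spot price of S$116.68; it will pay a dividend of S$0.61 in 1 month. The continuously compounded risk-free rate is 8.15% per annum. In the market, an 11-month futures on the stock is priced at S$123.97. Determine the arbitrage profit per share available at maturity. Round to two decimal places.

S$1.11 per share

PV(dividends) I = 0.61·e^(−0.0815·1/12) = 0.6059
Fair futures F* = (S − I)·e^(rT) = (116.68 − 0.6059)·e^0.074708 = 116.0741 × 1.077569 = 125.0779
Market S$123.97 < fair 125.0779: forward underpriced → reverse cash-and-carry (short the stock, invest proceeds at r, pay the dividends, go long the forward).
Profit at T = |F_mkt − F*| = |123.97 − 125.0779| = S$1.11 per share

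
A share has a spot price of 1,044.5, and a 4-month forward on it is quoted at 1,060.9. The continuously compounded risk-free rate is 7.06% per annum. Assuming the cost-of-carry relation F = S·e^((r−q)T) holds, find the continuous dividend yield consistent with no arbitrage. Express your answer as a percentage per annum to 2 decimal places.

2.39%

From F = S·e^((r−q)T): (r − q) = ln(F/S)/T
ln(1060.9/1044.5) = ln(1.015701) = 0.015579
(r − q) = 0.015579 / (4/12) = 0.046737
q = r − ln(F/S)/T = 0.0706 − 0.046737 = 0.023863
q = 2.39%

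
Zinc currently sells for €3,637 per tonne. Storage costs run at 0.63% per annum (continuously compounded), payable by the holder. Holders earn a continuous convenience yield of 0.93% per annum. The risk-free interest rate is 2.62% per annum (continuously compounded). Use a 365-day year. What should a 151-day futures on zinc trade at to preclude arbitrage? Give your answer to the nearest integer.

Net carry = r + u − y = 0.0262 + 0.0063 − 0.0093 = 0.0232
F = S·e^((r+u−y)T) = 3637 · e^(0.0232 × 151/365) = 3637 · e^0.009598
= 3637 × 1.009644 = €3,672 per tonne

€3,672 per tonne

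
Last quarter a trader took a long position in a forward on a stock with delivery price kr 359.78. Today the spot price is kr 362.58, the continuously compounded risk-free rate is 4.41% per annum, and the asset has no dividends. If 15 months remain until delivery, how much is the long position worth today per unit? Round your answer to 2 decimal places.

kr 22.10

Current fair forward for the remaining 15 months: F = S·e^(r·T), r = 0.0441
F = 362.58 · e^(0.0441 × 15/12) = 362.58 × 1.056673 = 383.1285
Value of long forward = (F − K)·e^(−rT) = (383.1285 − 359.78) · e^(−0.0441·15/12)
= 23.3485 × 0.946367 = 22.10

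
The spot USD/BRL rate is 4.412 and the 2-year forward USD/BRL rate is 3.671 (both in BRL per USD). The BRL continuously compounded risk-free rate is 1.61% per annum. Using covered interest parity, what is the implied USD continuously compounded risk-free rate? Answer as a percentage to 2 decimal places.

F = S·e^((r_BRL − r_USD)T) ⇒ r_USD = r_BRL − ln(F/S)/T
ln(3.671/4.412) = -0.183864; /(2) = -0.091932
r_USD = 0.0161 + 0.091932 = 0.108032
r_USD = 10.80%

10.80%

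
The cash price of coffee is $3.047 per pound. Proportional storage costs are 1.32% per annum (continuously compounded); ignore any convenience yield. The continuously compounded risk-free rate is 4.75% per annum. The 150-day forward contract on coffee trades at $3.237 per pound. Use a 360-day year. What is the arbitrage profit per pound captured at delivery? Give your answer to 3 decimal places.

$0.112 per pound

Fair forward: F* = S·e^(carry·T), with carry = (r + u) = 0.0475 + 0.0132 = 0.0607
F* = 3.047 · e^(0.0607 × 150/360) = 3.047 · e^0.025292 = 3.047 × 1.025615 = $3.1250
Market $3.237 > fair $3.1250: forward overpriced → cash-and-carry (buy spot, short the forward).
At maturity, profit = |F_mkt − F*| = |3.237 − 3.1250| = $0.112 per pound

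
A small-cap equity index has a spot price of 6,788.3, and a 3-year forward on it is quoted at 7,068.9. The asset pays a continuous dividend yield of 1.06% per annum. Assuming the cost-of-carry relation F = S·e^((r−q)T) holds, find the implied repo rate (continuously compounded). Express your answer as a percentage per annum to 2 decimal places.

2.41%

From F = S·e^((r−q)T): (r − q) = ln(F/S)/T
ln(7068.9/6788.3) = ln(1.041336) = 0.040505
(r − q) = 0.040505 / (3) = 0.013502
r = ln(F/S)/T + q = 0.013502 + 0.0106 = 0.024102
r = 2.41%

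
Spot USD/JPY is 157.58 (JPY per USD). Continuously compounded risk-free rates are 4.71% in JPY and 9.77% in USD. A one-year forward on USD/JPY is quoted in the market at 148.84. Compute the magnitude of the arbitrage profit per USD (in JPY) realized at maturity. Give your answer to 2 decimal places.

0.96 per USD (in JPY)

Fair forward: F* = S·e^(carry·T), with carry = (r_JPY − r_USD) = 0.0471 − 0.0977 = -0.0506
F* = 157.58 · e^(-0.0506 × 12/12) = 157.58 · e^-0.050600 = 157.58 × 0.950659 = 149.8048
Market 148.84 < fair 149.8048: forward underpriced → reverse cash-and-carry (short spot, go long the forward).
At maturity, profit = |F_mkt − F*| = |148.84 − 149.8048| = 0.96 per USD (in JPY)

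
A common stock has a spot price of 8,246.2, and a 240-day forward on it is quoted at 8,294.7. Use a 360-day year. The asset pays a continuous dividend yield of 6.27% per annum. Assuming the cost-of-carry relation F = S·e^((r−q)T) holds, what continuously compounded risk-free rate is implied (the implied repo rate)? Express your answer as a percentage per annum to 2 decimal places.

From F = S·e^((r−q)T): (r − q) = ln(F/S)/T
ln(8294.7/8246.2) = ln(1.005881) = 0.005864
(r − q) = 0.005864 / (240/360) = 0.008796
r = ln(F/S)/T + q = 0.008796 + 0.0627 = 0.071496
r = 7.15%

7.15%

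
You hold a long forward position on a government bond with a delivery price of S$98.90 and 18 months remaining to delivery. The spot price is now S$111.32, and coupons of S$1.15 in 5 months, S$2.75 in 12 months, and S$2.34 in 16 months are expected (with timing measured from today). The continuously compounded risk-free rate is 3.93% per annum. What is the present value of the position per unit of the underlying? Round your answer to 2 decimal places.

PV(remaining coupons) I = 1.15·e^(−0.0393·5/12) + 2.75·e^(−0.0393·12/12) + 2.34·e^(−0.0393·16/12) = 5.9959
Current forward F = (S − I)·e^(rT) = (111.32 − 5.9959)·e^(0.0393·18/12) = 105.3241 × 1.060722 = 111.7196
Value (long) = (F − K)·e^(−rT) = (111.7196 − 98.90) × 0.942754 = 12.0857
Value = S$12.09

S$12.09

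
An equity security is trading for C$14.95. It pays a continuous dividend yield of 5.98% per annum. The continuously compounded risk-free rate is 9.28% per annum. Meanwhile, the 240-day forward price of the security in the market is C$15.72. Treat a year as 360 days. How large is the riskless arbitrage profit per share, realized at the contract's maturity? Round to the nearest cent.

C$0.44 per share

Fair forward: F* = S·e^(carry·T), with carry = (r − q) = 0.0928 − 0.0598 = 0.0330
F* = 14.95 · e^(0.0330 × 240/360) = 14.95 · e^0.022000 = 14.95 × 1.022244 = C$15.2825
Market C$15.72 > fair C$15.2825: forward overpriced → cash-and-carry (buy spot, short the forward).
At maturity, profit = |F_mkt − F*| = |15.72 − 15.2825| = C$0.44 per share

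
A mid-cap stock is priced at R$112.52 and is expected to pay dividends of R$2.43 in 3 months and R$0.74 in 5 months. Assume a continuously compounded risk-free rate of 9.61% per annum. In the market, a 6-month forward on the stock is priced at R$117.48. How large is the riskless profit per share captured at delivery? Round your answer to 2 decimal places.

PV(dividends) I = 2.43·e^(−0.0961·3/12) + 0.74·e^(−0.0961·5/12) = 3.0833
Fair forward F* = (S − I)·e^(rT) = (112.52 − 3.0833)·e^0.048050 = 109.4367 × 1.049223 = 114.8235
Market R$117.48 > fair 114.8235: forward overpriced → cash-and-carry (borrow at r, buy the stock and collect the dividends, short the forward).
Profit at T = |F_mkt − F*| = |117.48 − 114.8235| = R$2.66 per share

R$2.66 per share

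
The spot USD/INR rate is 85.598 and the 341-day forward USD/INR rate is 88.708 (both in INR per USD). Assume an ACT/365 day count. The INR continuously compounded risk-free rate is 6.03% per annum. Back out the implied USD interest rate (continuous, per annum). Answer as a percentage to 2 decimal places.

2.21%

F = S·e^((r_INR − r_USD)T) ⇒ r_USD = r_INR − ln(F/S)/T
ln(88.708/85.598) = 0.035688; /(341/365) = 0.038200
r_USD = 0.0603 − 0.038200 = 0.022100
r_USD = 2.21%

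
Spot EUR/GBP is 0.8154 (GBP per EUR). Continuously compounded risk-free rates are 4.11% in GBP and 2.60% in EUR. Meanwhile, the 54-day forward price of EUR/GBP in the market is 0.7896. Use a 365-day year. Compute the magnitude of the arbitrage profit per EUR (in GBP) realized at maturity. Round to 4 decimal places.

Fair forward: F* = S·e^(carry·T), with carry = (r_GBP − r_EUR) = 0.0411 − 0.0260 = 0.0151
F* = 0.8154 · e^(0.0151 × 54/365) = 0.8154 · e^0.002234 = 0.8154 × 1.002236 = 0.8172
Market 0.7896 < fair 0.8172: forward underpriced → reverse cash-and-carry (short spot, go long the forward).
At maturity, profit = |F_mkt − F*| = |0.7896 − 0.8172| = 0.0276 per EUR (in GBP)

0.0276 per EUR (in GBP)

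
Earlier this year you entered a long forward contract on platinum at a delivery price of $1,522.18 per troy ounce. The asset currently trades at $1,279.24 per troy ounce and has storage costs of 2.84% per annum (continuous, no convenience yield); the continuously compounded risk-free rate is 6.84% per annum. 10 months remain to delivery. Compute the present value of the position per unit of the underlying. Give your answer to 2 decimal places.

-$127.97 per troy ounce

Current fair forward for the remaining 10 months: F = S·e^((r + u)·T), (r + u) = 0.0684 + 0.0284 = 0.0968
F = 1279.24 · e^(0.0968 × 10/12) = 1279.24 × 1.08400950 = 1386.7083
Value of long forward = (F − K)·e^(−rT) = (1386.7083 − 1522.18) · e^(−0.0684·10/12)
= -135.4717 × 0.94459407 = -127.97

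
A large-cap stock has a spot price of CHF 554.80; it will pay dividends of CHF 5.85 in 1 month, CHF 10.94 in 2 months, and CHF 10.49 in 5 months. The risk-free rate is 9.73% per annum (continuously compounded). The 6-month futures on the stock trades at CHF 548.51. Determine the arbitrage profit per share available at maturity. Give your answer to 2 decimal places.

CHF 5.98 per share

PV(dividends) I = 5.85·e^(−0.0973·1/12) + 10.94·e^(−0.0973·2/12) + 10.49·e^(−0.0973·5/12) = 26.6400
Fair futures F* = (S − I)·e^(rT) = (554.80 − 26.6400)·e^0.048650 = 528.1600 × 1.049853 = 554.4904
Market CHF 548.51 < fair 554.4904: forward underpriced → reverse cash-and-carry (short the stock, invest proceeds at r, pay the dividends, go long the forward).
Profit at T = |F_mkt − F*| = |548.51 − 554.4904| = CHF 5.98 per share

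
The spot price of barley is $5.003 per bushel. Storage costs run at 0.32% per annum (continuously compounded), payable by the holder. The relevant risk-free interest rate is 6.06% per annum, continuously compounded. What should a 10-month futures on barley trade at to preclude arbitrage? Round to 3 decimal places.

$5.276 per bushel

Net carry = r + u − y = 0.0606 + 0.0032 − 0.0000 = 0.0638
F = S·e^((r+u−y)T) = 5.003 · e^(0.0638 × 10/12) = 5.003 · e^0.053167
= 5.003 × 1.054606 = $5.276 per bushel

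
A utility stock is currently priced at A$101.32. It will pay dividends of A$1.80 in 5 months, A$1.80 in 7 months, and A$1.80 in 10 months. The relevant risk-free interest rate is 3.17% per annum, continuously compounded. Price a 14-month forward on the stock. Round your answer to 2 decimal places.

A$99.64

PV(dividends) I = 1.80·e^(−0.0317·5/12) + 1.80·e^(−0.0317·7/12) + 1.80·e^(−0.0317·10/12)
I = 1.7764 + 1.7670 + 1.7531 = 5.2965
F = (S − I)·e^(rT) = (101.32 − 5.2965) · e^(0.0317·14/12)
= 96.0235 · e^0.036983 = 96.0235 × 1.037675 = A$99.64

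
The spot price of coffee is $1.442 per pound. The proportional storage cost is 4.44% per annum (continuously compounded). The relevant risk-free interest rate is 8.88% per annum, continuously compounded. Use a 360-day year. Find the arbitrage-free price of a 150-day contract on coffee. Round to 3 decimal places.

Net carry = r + u − y = 0.0888 + 0.0444 − 0.0000 = 0.1332
F = S·e^((r+u−y)T) = 1.442 · e^(0.1332 × 150/360) = 1.442 · e^0.055500
= 1.442 × 1.057069 = $1.524 per pound

$1.524 per pound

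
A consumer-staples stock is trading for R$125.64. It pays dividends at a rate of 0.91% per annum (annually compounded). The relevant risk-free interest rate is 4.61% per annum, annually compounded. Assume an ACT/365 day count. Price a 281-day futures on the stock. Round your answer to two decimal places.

F = S · (1+r)^T / (1+q)^T
= 125.64 × 1.035306 / 1.006998 = 125.64 × 1.028111
F = R$129.17

R$129.17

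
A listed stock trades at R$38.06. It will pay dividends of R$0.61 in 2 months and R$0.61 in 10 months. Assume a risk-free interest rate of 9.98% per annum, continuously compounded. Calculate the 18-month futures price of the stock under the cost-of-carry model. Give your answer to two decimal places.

PV(dividends) I = 0.61·e^(−0.0998·2/12) + 0.61·e^(−0.0998·10/12)
I = 0.5999 + 0.5613 = 1.1612
F = (S − I)·e^(rT) = (38.06 − 1.1612) · e^(0.0998·18/12)
= 36.8988 · e^0.149700 = 36.8988 × 1.161486 = R$42.86

R$42.86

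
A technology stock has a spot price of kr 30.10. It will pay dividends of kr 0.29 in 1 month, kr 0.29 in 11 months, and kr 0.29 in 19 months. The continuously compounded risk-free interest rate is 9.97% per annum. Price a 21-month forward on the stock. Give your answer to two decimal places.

kr 34.89

PV(dividends) I = 0.29·e^(−0.0997·1/12) + 0.29·e^(−0.0997·11/12) + 0.29·e^(−0.0997·19/12)
I = 0.2876 + 0.2647 + 0.2477 = 0.8000
F = (S − I)·e^(rT) = (30.10 − 0.8000) · e^(0.0997·21/12)
= 29.3000 · e^0.174475 = 29.3000 × 1.190621 = kr 34.89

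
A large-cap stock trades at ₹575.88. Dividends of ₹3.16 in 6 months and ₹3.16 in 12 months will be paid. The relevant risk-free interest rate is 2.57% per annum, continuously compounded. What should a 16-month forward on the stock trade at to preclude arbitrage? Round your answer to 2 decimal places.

PV(dividends) I = 3.16·e^(−0.0257·6/12) + 3.16·e^(−0.0257·12/12)
I = 3.1197 + 3.0798 = 6.1995
F = (S − I)·e^(rT) = (575.88 − 6.1995) · e^(0.0257·16/12)
= 569.6805 · e^0.034267 = 569.6805 × 1.034861 = ₹589.54

₹589.54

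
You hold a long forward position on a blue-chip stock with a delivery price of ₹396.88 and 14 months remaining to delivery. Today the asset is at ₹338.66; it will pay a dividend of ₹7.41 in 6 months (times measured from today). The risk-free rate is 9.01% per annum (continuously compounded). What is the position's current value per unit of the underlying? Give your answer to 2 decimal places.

PV(remaining dividends) I = 7.41·e^(−0.0901·6/12) = 7.0836
Current forward F = (S − I)·e^(rT) = (338.66 − 7.0836)·e^(0.0901·14/12) = 331.5764 × 1.110840 = 368.3283
Value (long) = (F − K)·e^(−rT) = (368.3283 − 396.88) × 0.900219 = -25.7028
Value = -₹25.70

-₹25.70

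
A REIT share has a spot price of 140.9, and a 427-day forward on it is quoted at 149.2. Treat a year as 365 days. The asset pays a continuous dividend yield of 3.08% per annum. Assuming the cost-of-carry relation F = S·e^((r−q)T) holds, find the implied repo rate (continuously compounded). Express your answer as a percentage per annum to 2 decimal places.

From F = S·e^((r−q)T): (r − q) = ln(F/S)/T
ln(149.2/140.9) = ln(1.058907) = 0.057237
(r − q) = 0.057237 / (427/365) = 0.048926
r = ln(F/S)/T + q = 0.048926 + 0.0308 = 0.079726
r = 7.97%

7.97%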